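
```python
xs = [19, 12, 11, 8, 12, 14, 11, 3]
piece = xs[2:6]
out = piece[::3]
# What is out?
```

xs has length 8. The slice xs[2:6] selects indices [2, 3, 4, 5] (2->11, 3->8, 4->12, 5->14), giving [11, 8, 12, 14]. So piece = [11, 8, 12, 14]. piece has length 4. The slice piece[::3] selects indices [0, 3] (0->11, 3->14), giving [11, 14].

[11, 14]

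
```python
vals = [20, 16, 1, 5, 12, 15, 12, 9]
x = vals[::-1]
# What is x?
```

vals has length 8. The slice vals[::-1] selects indices [7, 6, 5, 4, 3, 2, 1, 0] (7->9, 6->12, 5->15, 4->12, 3->5, 2->1, 1->16, 0->20), giving [9, 12, 15, 12, 5, 1, 16, 20].

[9, 12, 15, 12, 5, 1, 16, 20]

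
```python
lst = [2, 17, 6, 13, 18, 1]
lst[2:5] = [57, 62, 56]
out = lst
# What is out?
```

lst starts as [2, 17, 6, 13, 18, 1] (length 6). The slice lst[2:5] covers indices [2, 3, 4] with values [6, 13, 18]. Replacing that slice with [57, 62, 56] (same length) produces [2, 17, 57, 62, 56, 1].

[2, 17, 57, 62, 56, 1]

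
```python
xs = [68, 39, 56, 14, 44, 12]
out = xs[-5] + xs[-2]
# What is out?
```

xs has length 6. Negative index -5 maps to positive index 6 + (-5) = 1. xs[1] = 39.
xs has length 6. Negative index -2 maps to positive index 6 + (-2) = 4. xs[4] = 44.
Sum: 39 + 44 = 83.

83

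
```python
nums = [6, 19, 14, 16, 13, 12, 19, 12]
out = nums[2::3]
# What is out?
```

nums has length 8. The slice nums[2::3] selects indices [2, 5] (2->14, 5->12), giving [14, 12].

[14, 12]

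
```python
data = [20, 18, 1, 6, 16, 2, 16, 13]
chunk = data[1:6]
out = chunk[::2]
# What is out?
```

data has length 8. The slice data[1:6] selects indices [1, 2, 3, 4, 5] (1->18, 2->1, 3->6, 4->16, 5->2), giving [18, 1, 6, 16, 2]. So chunk = [18, 1, 6, 16, 2]. chunk has length 5. The slice chunk[::2] selects indices [0, 2, 4] (0->18, 2->6, 4->2), giving [18, 6, 2].

[18, 6, 2]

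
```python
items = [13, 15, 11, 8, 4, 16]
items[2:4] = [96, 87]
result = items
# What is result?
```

items starts as [13, 15, 11, 8, 4, 16] (length 6). The slice items[2:4] covers indices [2, 3] with values [11, 8]. Replacing that slice with [96, 87] (same length) produces [13, 15, 96, 87, 4, 16].

[13, 15, 96, 87, 4, 16]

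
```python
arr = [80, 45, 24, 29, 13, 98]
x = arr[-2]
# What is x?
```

arr has length 6. Negative index -2 maps to positive index 6 + (-2) = 4. arr[4] = 13.

13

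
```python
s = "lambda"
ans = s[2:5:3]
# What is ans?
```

s has length 6. The slice s[2:5:3] selects indices [2] (2->'m'), giving 'm'.

'm'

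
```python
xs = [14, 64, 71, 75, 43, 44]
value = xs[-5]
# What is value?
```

xs has length 6. Negative index -5 maps to positive index 6 + (-5) = 1. xs[1] = 64.

64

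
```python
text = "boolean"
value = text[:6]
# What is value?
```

text has length 7. The slice text[:6] selects indices [0, 1, 2, 3, 4, 5] (0->'b', 1->'o', 2->'o', 3->'l', 4->'e', 5->'a'), giving 'boolea'.

'boolea'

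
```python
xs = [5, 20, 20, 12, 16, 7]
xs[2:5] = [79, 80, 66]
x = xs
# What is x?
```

xs starts as [5, 20, 20, 12, 16, 7] (length 6). The slice xs[2:5] covers indices [2, 3, 4] with values [20, 12, 16]. Replacing that slice with [79, 80, 66] (same length) produces [5, 20, 79, 80, 66, 7].

[5, 20, 79, 80, 66, 7]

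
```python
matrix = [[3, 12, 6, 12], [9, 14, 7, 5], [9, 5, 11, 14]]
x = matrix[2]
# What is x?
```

matrix has 3 rows. Row 2 is [9, 5, 11, 14].

[9, 5, 11, 14]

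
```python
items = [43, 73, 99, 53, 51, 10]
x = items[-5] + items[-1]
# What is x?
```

items has length 6. Negative index -5 maps to positive index 6 + (-5) = 1. items[1] = 73.
items has length 6. Negative index -1 maps to positive index 6 + (-1) = 5. items[5] = 10.
Sum: 73 + 10 = 83.

83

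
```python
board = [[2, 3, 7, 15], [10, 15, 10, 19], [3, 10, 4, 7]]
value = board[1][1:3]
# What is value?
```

board[1] = [10, 15, 10, 19]. board[1] has length 4. The slice board[1][1:3] selects indices [1, 2] (1->15, 2->10), giving [15, 10].

[15, 10]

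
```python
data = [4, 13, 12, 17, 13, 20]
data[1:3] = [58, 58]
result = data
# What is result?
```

data starts as [4, 13, 12, 17, 13, 20] (length 6). The slice data[1:3] covers indices [1, 2] with values [13, 12]. Replacing that slice with [58, 58] (same length) produces [4, 58, 58, 17, 13, 20].

[4, 58, 58, 17, 13, 20]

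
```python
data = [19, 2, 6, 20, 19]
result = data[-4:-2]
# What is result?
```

data has length 5. The slice data[-4:-2] selects indices [1, 2] (1->2, 2->6), giving [2, 6].

[2, 6]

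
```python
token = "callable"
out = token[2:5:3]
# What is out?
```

token has length 8. The slice token[2:5:3] selects indices [2] (2->'l'), giving 'l'.

'l'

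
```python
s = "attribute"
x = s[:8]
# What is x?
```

s has length 9. The slice s[:8] selects indices [0, 1, 2, 3, 4, 5, 6, 7] (0->'a', 1->'t', 2->'t', 3->'r', 4->'i', 5->'b', 6->'u', 7->'t'), giving 'attribut'.

'attribut'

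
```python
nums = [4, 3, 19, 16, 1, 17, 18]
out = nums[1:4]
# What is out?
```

nums has length 7. The slice nums[1:4] selects indices [1, 2, 3] (1->3, 2->19, 3->16), giving [3, 19, 16].

[3, 19, 16]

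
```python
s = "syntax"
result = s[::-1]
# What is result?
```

s has length 6. The slice s[::-1] selects indices [5, 4, 3, 2, 1, 0] (5->'x', 4->'a', 3->'t', 2->'n', 1->'y', 0->'s'), giving 'xatnys'.

'xatnys'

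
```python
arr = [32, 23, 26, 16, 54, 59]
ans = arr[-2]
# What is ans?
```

arr has length 6. Negative index -2 maps to positive index 6 + (-2) = 4. arr[4] = 54.

54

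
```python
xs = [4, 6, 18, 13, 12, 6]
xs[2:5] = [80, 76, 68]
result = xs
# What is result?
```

xs starts as [4, 6, 18, 13, 12, 6] (length 6). The slice xs[2:5] covers indices [2, 3, 4] with values [18, 13, 12]. Replacing that slice with [80, 76, 68] (same length) produces [4, 6, 80, 76, 68, 6].

[4, 6, 80, 76, 68, 6]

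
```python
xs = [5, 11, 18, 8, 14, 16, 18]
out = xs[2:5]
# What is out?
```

xs has length 7. The slice xs[2:5] selects indices [2, 3, 4] (2->18, 3->8, 4->14), giving [18, 8, 14].

[18, 8, 14]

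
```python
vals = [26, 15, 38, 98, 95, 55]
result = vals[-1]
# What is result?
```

vals has length 6. Negative index -1 maps to positive index 6 + (-1) = 5. vals[5] = 55.

55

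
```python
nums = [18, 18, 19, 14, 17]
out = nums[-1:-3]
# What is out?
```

nums has length 5. The slice nums[-1:-3] resolves to an empty index range, so the result is [].

[]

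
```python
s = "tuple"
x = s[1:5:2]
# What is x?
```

s has length 5. The slice s[1:5:2] selects indices [1, 3] (1->'u', 3->'l'), giving 'ul'.

'ul'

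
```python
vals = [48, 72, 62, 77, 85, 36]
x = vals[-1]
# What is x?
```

vals has length 6. Negative index -1 maps to positive index 6 + (-1) = 5. vals[5] = 36.

36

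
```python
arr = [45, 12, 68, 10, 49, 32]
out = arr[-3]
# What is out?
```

arr has length 6. Negative index -3 maps to positive index 6 + (-3) = 3. arr[3] = 10.

10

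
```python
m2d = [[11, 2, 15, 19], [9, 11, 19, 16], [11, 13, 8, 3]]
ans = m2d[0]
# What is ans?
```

m2d has 3 rows. Row 0 is [11, 2, 15, 19].

[11, 2, 15, 19]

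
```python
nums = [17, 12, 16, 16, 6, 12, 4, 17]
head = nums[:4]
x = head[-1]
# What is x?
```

nums has length 8. The slice nums[:4] selects indices [0, 1, 2, 3] (0->17, 1->12, 2->16, 3->16), giving [17, 12, 16, 16]. So head = [17, 12, 16, 16]. Then head[-1] = 16.

16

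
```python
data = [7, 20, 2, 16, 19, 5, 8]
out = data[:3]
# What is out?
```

data has length 7. The slice data[:3] selects indices [0, 1, 2] (0->7, 1->20, 2->2), giving [7, 20, 2].

[7, 20, 2]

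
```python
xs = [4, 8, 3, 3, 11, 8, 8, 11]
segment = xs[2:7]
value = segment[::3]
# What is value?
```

xs has length 8. The slice xs[2:7] selects indices [2, 3, 4, 5, 6] (2->3, 3->3, 4->11, 5->8, 6->8), giving [3, 3, 11, 8, 8]. So segment = [3, 3, 11, 8, 8]. segment has length 5. The slice segment[::3] selects indices [0, 3] (0->3, 3->8), giving [3, 8].

[3, 8]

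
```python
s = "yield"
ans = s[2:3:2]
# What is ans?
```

s has length 5. The slice s[2:3:2] selects indices [2] (2->'e'), giving 'e'.

'e'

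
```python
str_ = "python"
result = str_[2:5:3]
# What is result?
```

str_ has length 6. The slice str_[2:5:3] selects indices [2] (2->'t'), giving 't'.

't'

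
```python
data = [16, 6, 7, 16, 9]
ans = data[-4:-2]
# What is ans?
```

data has length 5. The slice data[-4:-2] selects indices [1, 2] (1->6, 2->7), giving [6, 7].

[6, 7]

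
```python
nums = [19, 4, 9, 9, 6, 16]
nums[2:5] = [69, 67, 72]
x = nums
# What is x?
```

nums starts as [19, 4, 9, 9, 6, 16] (length 6). The slice nums[2:5] covers indices [2, 3, 4] with values [9, 9, 6]. Replacing that slice with [69, 67, 72] (same length) produces [19, 4, 69, 67, 72, 16].

[19, 4, 69, 67, 72, 16]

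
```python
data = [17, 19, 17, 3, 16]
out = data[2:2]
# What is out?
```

data has length 5. The slice data[2:2] resolves to an empty index range, so the result is [].

[]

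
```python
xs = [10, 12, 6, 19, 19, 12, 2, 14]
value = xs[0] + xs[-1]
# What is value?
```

xs has length 8. xs[0] = 10.
xs has length 8. Negative index -1 maps to positive index 8 + (-1) = 7. xs[7] = 14.
Sum: 10 + 14 = 24.

24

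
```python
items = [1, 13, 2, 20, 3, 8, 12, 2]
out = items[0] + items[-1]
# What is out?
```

items has length 8. items[0] = 1.
items has length 8. Negative index -1 maps to positive index 8 + (-1) = 7. items[7] = 2.
Sum: 1 + 2 = 3.

3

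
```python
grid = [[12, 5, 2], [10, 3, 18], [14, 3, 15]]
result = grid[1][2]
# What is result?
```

grid[1] = [10, 3, 18]. Taking column 2 of that row yields 18.

18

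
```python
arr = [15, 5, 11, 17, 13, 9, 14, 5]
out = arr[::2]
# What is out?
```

arr has length 8. The slice arr[::2] selects indices [0, 2, 4, 6] (0->15, 2->11, 4->13, 6->14), giving [15, 11, 13, 14].

[15, 11, 13, 14]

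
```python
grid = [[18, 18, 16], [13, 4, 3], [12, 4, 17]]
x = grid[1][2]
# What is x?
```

grid[1] = [13, 4, 3]. Taking column 2 of that row yields 3.

3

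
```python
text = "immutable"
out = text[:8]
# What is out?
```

text has length 9. The slice text[:8] selects indices [0, 1, 2, 3, 4, 5, 6, 7] (0->'i', 1->'m', 2->'m', 3->'u', 4->'t', 5->'a', 6->'b', 7->'l'), giving 'immutabl'.

'immutabl'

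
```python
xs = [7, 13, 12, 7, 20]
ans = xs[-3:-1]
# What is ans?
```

xs has length 5. The slice xs[-3:-1] selects indices [2, 3] (2->12, 3->7), giving [12, 7].

[12, 7]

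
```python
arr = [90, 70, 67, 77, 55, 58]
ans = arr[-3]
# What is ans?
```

arr has length 6. Negative index -3 maps to positive index 6 + (-3) = 3. arr[3] = 77.

77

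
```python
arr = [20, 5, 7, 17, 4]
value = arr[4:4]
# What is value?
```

arr has length 5. The slice arr[4:4] resolves to an empty index range, so the result is [].

[]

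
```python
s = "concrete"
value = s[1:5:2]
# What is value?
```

s has length 8. The slice s[1:5:2] selects indices [1, 3] (1->'o', 3->'c'), giving 'oc'.

'oc'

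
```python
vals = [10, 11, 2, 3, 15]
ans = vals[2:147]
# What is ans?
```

vals has length 5. The slice vals[2:147] selects indices [2, 3, 4] (2->2, 3->3, 4->15), giving [2, 3, 15].

[2, 3, 15]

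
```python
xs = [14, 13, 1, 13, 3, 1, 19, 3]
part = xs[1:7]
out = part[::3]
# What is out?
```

xs has length 8. The slice xs[1:7] selects indices [1, 2, 3, 4, 5, 6] (1->13, 2->1, 3->13, 4->3, 5->1, 6->19), giving [13, 1, 13, 3, 1, 19]. So part = [13, 1, 13, 3, 1, 19]. part has length 6. The slice part[::3] selects indices [0, 3] (0->13, 3->3), giving [13, 3].

[13, 3]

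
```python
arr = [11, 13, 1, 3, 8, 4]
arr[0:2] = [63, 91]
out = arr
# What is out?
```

arr starts as [11, 13, 1, 3, 8, 4] (length 6). The slice arr[0:2] covers indices [0, 1] with values [11, 13]. Replacing that slice with [63, 91] (same length) produces [63, 91, 1, 3, 8, 4].

[63, 91, 1, 3, 8, 4]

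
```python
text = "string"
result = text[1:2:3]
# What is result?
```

text has length 6. The slice text[1:2:3] selects indices [1] (1->'t'), giving 't'.

't'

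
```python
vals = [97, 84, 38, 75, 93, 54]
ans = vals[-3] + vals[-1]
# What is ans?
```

vals has length 6. Negative index -3 maps to positive index 6 + (-3) = 3. vals[3] = 75.
vals has length 6. Negative index -1 maps to positive index 6 + (-1) = 5. vals[5] = 54.
Sum: 75 + 54 = 129.

129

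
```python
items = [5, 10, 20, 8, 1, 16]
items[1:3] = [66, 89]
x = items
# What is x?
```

items starts as [5, 10, 20, 8, 1, 16] (length 6). The slice items[1:3] covers indices [1, 2] with values [10, 20]. Replacing that slice with [66, 89] (same length) produces [5, 66, 89, 8, 1, 16].

[5, 66, 89, 8, 1, 16]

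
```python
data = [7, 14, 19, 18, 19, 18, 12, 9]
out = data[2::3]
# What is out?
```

data has length 8. The slice data[2::3] selects indices [2, 5] (2->19, 5->18), giving [19, 18].

[19, 18]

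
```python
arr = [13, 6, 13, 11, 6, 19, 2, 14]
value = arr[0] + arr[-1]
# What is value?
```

arr has length 8. arr[0] = 13.
arr has length 8. Negative index -1 maps to positive index 8 + (-1) = 7. arr[7] = 14.
Sum: 13 + 14 = 27.

27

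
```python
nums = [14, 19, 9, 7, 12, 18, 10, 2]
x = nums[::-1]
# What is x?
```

nums has length 8. The slice nums[::-1] selects indices [7, 6, 5, 4, 3, 2, 1, 0] (7->2, 6->10, 5->18, 4->12, 3->7, 2->9, 1->19, 0->14), giving [2, 10, 18, 12, 7, 9, 19, 14].

[2, 10, 18, 12, 7, 9, 19, 14]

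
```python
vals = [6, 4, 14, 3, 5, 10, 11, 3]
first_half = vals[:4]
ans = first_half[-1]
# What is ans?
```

vals has length 8. The slice vals[:4] selects indices [0, 1, 2, 3] (0->6, 1->4, 2->14, 3->3), giving [6, 4, 14, 3]. So first_half = [6, 4, 14, 3]. Then first_half[-1] = 3.

3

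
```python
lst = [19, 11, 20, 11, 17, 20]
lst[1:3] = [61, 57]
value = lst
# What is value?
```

lst starts as [19, 11, 20, 11, 17, 20] (length 6). The slice lst[1:3] covers indices [1, 2] with values [11, 20]. Replacing that slice with [61, 57] (same length) produces [19, 61, 57, 11, 17, 20].

[19, 61, 57, 11, 17, 20]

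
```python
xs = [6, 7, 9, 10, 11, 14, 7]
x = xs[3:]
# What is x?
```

xs has length 7. The slice xs[3:] selects indices [3, 4, 5, 6] (3->10, 4->11, 5->14, 6->7), giving [10, 11, 14, 7].

[10, 11, 14, 7]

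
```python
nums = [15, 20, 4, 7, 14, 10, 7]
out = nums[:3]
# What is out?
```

nums has length 7. The slice nums[:3] selects indices [0, 1, 2] (0->15, 1->20, 2->4), giving [15, 20, 4].

[15, 20, 4]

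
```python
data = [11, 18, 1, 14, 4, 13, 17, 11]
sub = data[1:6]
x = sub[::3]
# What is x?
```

data has length 8. The slice data[1:6] selects indices [1, 2, 3, 4, 5] (1->18, 2->1, 3->14, 4->4, 5->13), giving [18, 1, 14, 4, 13]. So sub = [18, 1, 14, 4, 13]. sub has length 5. The slice sub[::3] selects indices [0, 3] (0->18, 3->4), giving [18, 4].

[18, 4]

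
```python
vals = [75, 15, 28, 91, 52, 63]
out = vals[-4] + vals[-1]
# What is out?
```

vals has length 6. Negative index -4 maps to positive index 6 + (-4) = 2. vals[2] = 28.
vals has length 6. Negative index -1 maps to positive index 6 + (-1) = 5. vals[5] = 63.
Sum: 28 + 63 = 91.

91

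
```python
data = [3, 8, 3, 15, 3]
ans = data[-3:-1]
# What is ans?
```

data has length 5. The slice data[-3:-1] selects indices [2, 3] (2->3, 3->15), giving [3, 15].

[3, 15]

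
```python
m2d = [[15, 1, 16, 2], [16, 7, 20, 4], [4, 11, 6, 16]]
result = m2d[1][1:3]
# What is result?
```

m2d[1] = [16, 7, 20, 4]. m2d[1] has length 4. The slice m2d[1][1:3] selects indices [1, 2] (1->7, 2->20), giving [7, 20].

[7, 20]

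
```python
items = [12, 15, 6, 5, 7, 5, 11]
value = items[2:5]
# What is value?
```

items has length 7. The slice items[2:5] selects indices [2, 3, 4] (2->6, 3->5, 4->7), giving [6, 5, 7].

[6, 5, 7]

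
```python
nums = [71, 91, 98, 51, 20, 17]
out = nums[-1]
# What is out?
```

nums has length 6. Negative index -1 maps to positive index 6 + (-1) = 5. nums[5] = 17.

17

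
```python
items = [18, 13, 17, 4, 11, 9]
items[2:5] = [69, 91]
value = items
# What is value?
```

items starts as [18, 13, 17, 4, 11, 9] (length 6). The slice items[2:5] covers indices [2, 3, 4] with values [17, 4, 11]. Replacing that slice with [69, 91] (different length) produces [18, 13, 69, 91, 9].

[18, 13, 69, 91, 9]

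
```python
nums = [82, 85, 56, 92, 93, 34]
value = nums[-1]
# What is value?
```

nums has length 6. Negative index -1 maps to positive index 6 + (-1) = 5. nums[5] = 34.

34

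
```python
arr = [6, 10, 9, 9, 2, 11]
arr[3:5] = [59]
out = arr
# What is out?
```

arr starts as [6, 10, 9, 9, 2, 11] (length 6). The slice arr[3:5] covers indices [3, 4] with values [9, 2]. Replacing that slice with [59] (different length) produces [6, 10, 9, 59, 11].

[6, 10, 9, 59, 11]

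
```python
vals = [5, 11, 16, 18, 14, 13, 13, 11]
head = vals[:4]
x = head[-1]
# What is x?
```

vals has length 8. The slice vals[:4] selects indices [0, 1, 2, 3] (0->5, 1->11, 2->16, 3->18), giving [5, 11, 16, 18]. So head = [5, 11, 16, 18]. Then head[-1] = 18.

18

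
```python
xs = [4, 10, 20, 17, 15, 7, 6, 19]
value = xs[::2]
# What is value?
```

xs has length 8. The slice xs[::2] selects indices [0, 2, 4, 6] (0->4, 2->20, 4->15, 6->6), giving [4, 20, 15, 6].

[4, 20, 15, 6]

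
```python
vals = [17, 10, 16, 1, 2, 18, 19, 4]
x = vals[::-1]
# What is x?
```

vals has length 8. The slice vals[::-1] selects indices [7, 6, 5, 4, 3, 2, 1, 0] (7->4, 6->19, 5->18, 4->2, 3->1, 2->16, 1->10, 0->17), giving [4, 19, 18, 2, 1, 16, 10, 17].

[4, 19, 18, 2, 1, 16, 10, 17]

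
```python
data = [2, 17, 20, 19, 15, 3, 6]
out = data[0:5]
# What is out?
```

data has length 7. The slice data[0:5] selects indices [0, 1, 2, 3, 4] (0->2, 1->17, 2->20, 3->19, 4->15), giving [2, 17, 20, 19, 15].

[2, 17, 20, 19, 15]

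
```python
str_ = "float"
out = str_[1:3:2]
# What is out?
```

str_ has length 5. The slice str_[1:3:2] selects indices [1] (1->'l'), giving 'l'.

'l'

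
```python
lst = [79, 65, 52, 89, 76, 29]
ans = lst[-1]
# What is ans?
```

lst has length 6. Negative index -1 maps to positive index 6 + (-1) = 5. lst[5] = 29.

29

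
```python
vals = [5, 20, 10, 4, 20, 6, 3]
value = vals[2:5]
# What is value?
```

vals has length 7. The slice vals[2:5] selects indices [2, 3, 4] (2->10, 3->4, 4->20), giving [10, 4, 20].

[10, 4, 20]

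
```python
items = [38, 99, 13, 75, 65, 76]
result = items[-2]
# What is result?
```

items has length 6. Negative index -2 maps to positive index 6 + (-2) = 4. items[4] = 65.

65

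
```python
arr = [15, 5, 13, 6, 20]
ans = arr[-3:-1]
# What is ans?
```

arr has length 5. The slice arr[-3:-1] selects indices [2, 3] (2->13, 3->6), giving [13, 6].

[13, 6]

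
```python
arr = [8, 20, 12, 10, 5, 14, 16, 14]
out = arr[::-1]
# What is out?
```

arr has length 8. The slice arr[::-1] selects indices [7, 6, 5, 4, 3, 2, 1, 0] (7->14, 6->16, 5->14, 4->5, 3->10, 2->12, 1->20, 0->8), giving [14, 16, 14, 5, 10, 12, 20, 8].

[14, 16, 14, 5, 10, 12, 20, 8]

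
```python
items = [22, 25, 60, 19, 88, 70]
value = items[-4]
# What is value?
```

items has length 6. Negative index -4 maps to positive index 6 + (-4) = 2. items[2] = 60.

60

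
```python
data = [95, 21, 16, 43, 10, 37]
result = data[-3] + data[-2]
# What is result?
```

data has length 6. Negative index -3 maps to positive index 6 + (-3) = 3. data[3] = 43.
data has length 6. Negative index -2 maps to positive index 6 + (-2) = 4. data[4] = 10.
Sum: 43 + 10 = 53.

53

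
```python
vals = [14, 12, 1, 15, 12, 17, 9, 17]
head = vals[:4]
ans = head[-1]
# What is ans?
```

vals has length 8. The slice vals[:4] selects indices [0, 1, 2, 3] (0->14, 1->12, 2->1, 3->15), giving [14, 12, 1, 15]. So head = [14, 12, 1, 15]. Then head[-1] = 15.

15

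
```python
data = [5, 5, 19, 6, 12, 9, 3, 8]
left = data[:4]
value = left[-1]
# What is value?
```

data has length 8. The slice data[:4] selects indices [0, 1, 2, 3] (0->5, 1->5, 2->19, 3->6), giving [5, 5, 19, 6]. So left = [5, 5, 19, 6]. Then left[-1] = 6.

6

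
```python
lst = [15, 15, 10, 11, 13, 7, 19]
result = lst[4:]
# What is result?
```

lst has length 7. The slice lst[4:] selects indices [4, 5, 6] (4->13, 5->7, 6->19), giving [13, 7, 19].

[13, 7, 19]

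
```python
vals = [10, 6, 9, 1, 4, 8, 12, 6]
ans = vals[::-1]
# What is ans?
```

vals has length 8. The slice vals[::-1] selects indices [7, 6, 5, 4, 3, 2, 1, 0] (7->6, 6->12, 5->8, 4->4, 3->1, 2->9, 1->6, 0->10), giving [6, 12, 8, 4, 1, 9, 6, 10].

[6, 12, 8, 4, 1, 9, 6, 10]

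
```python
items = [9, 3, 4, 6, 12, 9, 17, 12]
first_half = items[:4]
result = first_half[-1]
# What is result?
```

items has length 8. The slice items[:4] selects indices [0, 1, 2, 3] (0->9, 1->3, 2->4, 3->6), giving [9, 3, 4, 6]. So first_half = [9, 3, 4, 6]. Then first_half[-1] = 6.

6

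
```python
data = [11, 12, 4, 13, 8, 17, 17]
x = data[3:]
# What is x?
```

data has length 7. The slice data[3:] selects indices [3, 4, 5, 6] (3->13, 4->8, 5->17, 6->17), giving [13, 8, 17, 17].

[13, 8, 17, 17]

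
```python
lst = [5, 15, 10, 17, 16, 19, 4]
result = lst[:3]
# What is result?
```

lst has length 7. The slice lst[:3] selects indices [0, 1, 2] (0->5, 1->15, 2->10), giving [5, 15, 10].

[5, 15, 10]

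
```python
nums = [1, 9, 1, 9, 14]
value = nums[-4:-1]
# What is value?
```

nums has length 5. The slice nums[-4:-1] selects indices [1, 2, 3] (1->9, 2->1, 3->9), giving [9, 1, 9].

[9, 1, 9]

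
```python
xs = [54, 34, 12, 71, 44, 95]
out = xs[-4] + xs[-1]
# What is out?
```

xs has length 6. Negative index -4 maps to positive index 6 + (-4) = 2. xs[2] = 12.
xs has length 6. Negative index -1 maps to positive index 6 + (-1) = 5. xs[5] = 95.
Sum: 12 + 95 = 107.

107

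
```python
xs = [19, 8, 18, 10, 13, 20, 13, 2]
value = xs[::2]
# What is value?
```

xs has length 8. The slice xs[::2] selects indices [0, 2, 4, 6] (0->19, 2->18, 4->13, 6->13), giving [19, 18, 13, 13].

[19, 18, 13, 13]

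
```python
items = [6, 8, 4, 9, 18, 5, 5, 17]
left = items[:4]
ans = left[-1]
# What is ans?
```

items has length 8. The slice items[:4] selects indices [0, 1, 2, 3] (0->6, 1->8, 2->4, 3->9), giving [6, 8, 4, 9]. So left = [6, 8, 4, 9]. Then left[-1] = 9.

9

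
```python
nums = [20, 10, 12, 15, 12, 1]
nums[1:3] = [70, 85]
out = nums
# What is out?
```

nums starts as [20, 10, 12, 15, 12, 1] (length 6). The slice nums[1:3] covers indices [1, 2] with values [10, 12]. Replacing that slice with [70, 85] (same length) produces [20, 70, 85, 15, 12, 1].

[20, 70, 85, 15, 12, 1]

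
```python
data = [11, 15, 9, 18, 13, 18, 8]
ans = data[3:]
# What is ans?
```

data has length 7. The slice data[3:] selects indices [3, 4, 5, 6] (3->18, 4->13, 5->18, 6->8), giving [18, 13, 18, 8].

[18, 13, 18, 8]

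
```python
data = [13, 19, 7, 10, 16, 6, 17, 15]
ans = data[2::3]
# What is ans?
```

data has length 8. The slice data[2::3] selects indices [2, 5] (2->7, 5->6), giving [7, 6].

[7, 6]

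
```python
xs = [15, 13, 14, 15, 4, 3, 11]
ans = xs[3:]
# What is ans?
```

xs has length 7. The slice xs[3:] selects indices [3, 4, 5, 6] (3->15, 4->4, 5->3, 6->11), giving [15, 4, 3, 11].

[15, 4, 3, 11]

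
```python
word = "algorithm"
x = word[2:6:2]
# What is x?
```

word has length 9. The slice word[2:6:2] selects indices [2, 4] (2->'g', 4->'r'), giving 'gr'.

'gr'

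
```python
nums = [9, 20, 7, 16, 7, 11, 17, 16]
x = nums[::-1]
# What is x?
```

nums has length 8. The slice nums[::-1] selects indices [7, 6, 5, 4, 3, 2, 1, 0] (7->16, 6->17, 5->11, 4->7, 3->16, 2->7, 1->20, 0->9), giving [16, 17, 11, 7, 16, 7, 20, 9].

[16, 17, 11, 7, 16, 7, 20, 9]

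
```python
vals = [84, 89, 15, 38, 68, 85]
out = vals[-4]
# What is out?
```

vals has length 6. Negative index -4 maps to positive index 6 + (-4) = 2. vals[2] = 15.

15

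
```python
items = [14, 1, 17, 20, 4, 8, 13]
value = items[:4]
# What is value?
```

items has length 7. The slice items[:4] selects indices [0, 1, 2, 3] (0->14, 1->1, 2->17, 3->20), giving [14, 1, 17, 20].

[14, 1, 17, 20]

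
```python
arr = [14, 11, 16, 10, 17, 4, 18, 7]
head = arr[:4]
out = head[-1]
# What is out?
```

arr has length 8. The slice arr[:4] selects indices [0, 1, 2, 3] (0->14, 1->11, 2->16, 3->10), giving [14, 11, 16, 10]. So head = [14, 11, 16, 10]. Then head[-1] = 10.

10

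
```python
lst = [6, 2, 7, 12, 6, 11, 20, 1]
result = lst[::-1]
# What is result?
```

lst has length 8. The slice lst[::-1] selects indices [7, 6, 5, 4, 3, 2, 1, 0] (7->1, 6->20, 5->11, 4->6, 3->12, 2->7, 1->2, 0->6), giving [1, 20, 11, 6, 12, 7, 2, 6].

[1, 20, 11, 6, 12, 7, 2, 6]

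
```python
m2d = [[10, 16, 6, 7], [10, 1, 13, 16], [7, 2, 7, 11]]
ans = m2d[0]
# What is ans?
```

m2d has 3 rows. Row 0 is [10, 16, 6, 7].

[10, 16, 6, 7]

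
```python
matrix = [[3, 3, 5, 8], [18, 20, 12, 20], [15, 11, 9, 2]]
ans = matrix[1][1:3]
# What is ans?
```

matrix[1] = [18, 20, 12, 20]. matrix[1] has length 4. The slice matrix[1][1:3] selects indices [1, 2] (1->20, 2->12), giving [20, 12].

[20, 12]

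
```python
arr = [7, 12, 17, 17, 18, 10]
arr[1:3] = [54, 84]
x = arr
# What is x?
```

arr starts as [7, 12, 17, 17, 18, 10] (length 6). The slice arr[1:3] covers indices [1, 2] with values [12, 17]. Replacing that slice with [54, 84] (same length) produces [7, 54, 84, 17, 18, 10].

[7, 54, 84, 17, 18, 10]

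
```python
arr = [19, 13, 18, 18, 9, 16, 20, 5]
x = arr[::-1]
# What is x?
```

arr has length 8. The slice arr[::-1] selects indices [7, 6, 5, 4, 3, 2, 1, 0] (7->5, 6->20, 5->16, 4->9, 3->18, 2->18, 1->13, 0->19), giving [5, 20, 16, 9, 18, 18, 13, 19].

[5, 20, 16, 9, 18, 18, 13, 19]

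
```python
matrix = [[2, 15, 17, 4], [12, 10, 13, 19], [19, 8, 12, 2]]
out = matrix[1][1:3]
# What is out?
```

matrix[1] = [12, 10, 13, 19]. matrix[1] has length 4. The slice matrix[1][1:3] selects indices [1, 2] (1->10, 2->13), giving [10, 13].

[10, 13]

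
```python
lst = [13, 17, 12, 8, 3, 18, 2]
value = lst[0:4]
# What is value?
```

lst has length 7. The slice lst[0:4] selects indices [0, 1, 2, 3] (0->13, 1->17, 2->12, 3->8), giving [13, 17, 12, 8].

[13, 17, 12, 8]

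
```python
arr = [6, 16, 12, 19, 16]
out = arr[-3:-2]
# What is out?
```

arr has length 5. The slice arr[-3:-2] selects indices [2] (2->12), giving [12].

[12]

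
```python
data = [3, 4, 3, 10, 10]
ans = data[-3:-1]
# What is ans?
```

data has length 5. The slice data[-3:-1] selects indices [2, 3] (2->3, 3->10), giving [3, 10].

[3, 10]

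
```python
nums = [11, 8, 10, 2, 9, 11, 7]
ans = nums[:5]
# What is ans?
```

nums has length 7. The slice nums[:5] selects indices [0, 1, 2, 3, 4] (0->11, 1->8, 2->10, 3->2, 4->9), giving [11, 8, 10, 2, 9].

[11, 8, 10, 2, 9]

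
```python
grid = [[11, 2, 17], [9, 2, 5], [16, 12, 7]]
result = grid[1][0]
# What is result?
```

grid[1] = [9, 2, 5]. Taking column 0 of that row yields 9.

9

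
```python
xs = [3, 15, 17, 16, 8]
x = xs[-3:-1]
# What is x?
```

xs has length 5. The slice xs[-3:-1] selects indices [2, 3] (2->17, 3->16), giving [17, 16].

[17, 16]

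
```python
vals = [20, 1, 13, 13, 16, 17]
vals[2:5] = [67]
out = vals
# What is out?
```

vals starts as [20, 1, 13, 13, 16, 17] (length 6). The slice vals[2:5] covers indices [2, 3, 4] with values [13, 13, 16]. Replacing that slice with [67] (different length) produces [20, 1, 67, 17].

[20, 1, 67, 17]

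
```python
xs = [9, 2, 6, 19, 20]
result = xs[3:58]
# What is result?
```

xs has length 5. The slice xs[3:58] selects indices [3, 4] (3->19, 4->20), giving [19, 20].

[19, 20]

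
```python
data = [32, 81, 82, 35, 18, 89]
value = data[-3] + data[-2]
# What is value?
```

data has length 6. Negative index -3 maps to positive index 6 + (-3) = 3. data[3] = 35.
data has length 6. Negative index -2 maps to positive index 6 + (-2) = 4. data[4] = 18.
Sum: 35 + 18 = 53.

53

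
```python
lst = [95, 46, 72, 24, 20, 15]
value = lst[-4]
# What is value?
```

lst has length 6. Negative index -4 maps to positive index 6 + (-4) = 2. lst[2] = 72.

72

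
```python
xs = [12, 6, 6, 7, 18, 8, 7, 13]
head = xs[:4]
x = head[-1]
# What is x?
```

xs has length 8. The slice xs[:4] selects indices [0, 1, 2, 3] (0->12, 1->6, 2->6, 3->7), giving [12, 6, 6, 7]. So head = [12, 6, 6, 7]. Then head[-1] = 7.

7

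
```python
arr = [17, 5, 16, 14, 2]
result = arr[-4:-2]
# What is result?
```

arr has length 5. The slice arr[-4:-2] selects indices [1, 2] (1->5, 2->16), giving [5, 16].

[5, 16]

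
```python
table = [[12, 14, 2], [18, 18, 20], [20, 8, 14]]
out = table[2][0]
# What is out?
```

table[2] = [20, 8, 14]. Taking column 0 of that row yields 20.

20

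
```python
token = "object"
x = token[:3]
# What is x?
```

token has length 6. The slice token[:3] selects indices [0, 1, 2] (0->'o', 1->'b', 2->'j'), giving 'obj'.

'obj'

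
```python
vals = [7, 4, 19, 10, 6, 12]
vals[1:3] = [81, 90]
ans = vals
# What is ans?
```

vals starts as [7, 4, 19, 10, 6, 12] (length 6). The slice vals[1:3] covers indices [1, 2] with values [4, 19]. Replacing that slice with [81, 90] (same length) produces [7, 81, 90, 10, 6, 12].

[7, 81, 90, 10, 6, 12]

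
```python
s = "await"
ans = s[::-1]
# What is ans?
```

s has length 5. The slice s[::-1] selects indices [4, 3, 2, 1, 0] (4->'t', 3->'i', 2->'a', 1->'w', 0->'a'), giving 'tiawa'.

'tiawa'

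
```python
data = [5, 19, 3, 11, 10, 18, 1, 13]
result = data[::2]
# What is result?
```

data has length 8. The slice data[::2] selects indices [0, 2, 4, 6] (0->5, 2->3, 4->10, 6->1), giving [5, 3, 10, 1].

[5, 3, 10, 1]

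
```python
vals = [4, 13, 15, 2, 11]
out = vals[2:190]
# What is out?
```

vals has length 5. The slice vals[2:190] selects indices [2, 3, 4] (2->15, 3->2, 4->11), giving [15, 2, 11].

[15, 2, 11]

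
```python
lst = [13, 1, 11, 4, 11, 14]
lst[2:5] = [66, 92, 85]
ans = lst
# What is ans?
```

lst starts as [13, 1, 11, 4, 11, 14] (length 6). The slice lst[2:5] covers indices [2, 3, 4] with values [11, 4, 11]. Replacing that slice with [66, 92, 85] (same length) produces [13, 1, 66, 92, 85, 14].

[13, 1, 66, 92, 85, 14]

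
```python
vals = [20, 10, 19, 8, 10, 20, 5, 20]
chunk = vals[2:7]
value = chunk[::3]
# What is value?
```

vals has length 8. The slice vals[2:7] selects indices [2, 3, 4, 5, 6] (2->19, 3->8, 4->10, 5->20, 6->5), giving [19, 8, 10, 20, 5]. So chunk = [19, 8, 10, 20, 5]. chunk has length 5. The slice chunk[::3] selects indices [0, 3] (0->19, 3->20), giving [19, 20].

[19, 20]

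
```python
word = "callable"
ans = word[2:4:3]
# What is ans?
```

word has length 8. The slice word[2:4:3] selects indices [2] (2->'l'), giving 'l'.

'l'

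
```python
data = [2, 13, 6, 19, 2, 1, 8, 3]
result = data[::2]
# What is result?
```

data has length 8. The slice data[::2] selects indices [0, 2, 4, 6] (0->2, 2->6, 4->2, 6->8), giving [2, 6, 2, 8].

[2, 6, 2, 8]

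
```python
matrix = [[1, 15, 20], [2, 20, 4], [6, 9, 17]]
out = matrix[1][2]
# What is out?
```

matrix[1] = [2, 20, 4]. Taking column 2 of that row yields 4.

4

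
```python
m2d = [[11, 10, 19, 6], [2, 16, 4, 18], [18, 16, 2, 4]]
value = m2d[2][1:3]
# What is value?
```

m2d[2] = [18, 16, 2, 4]. m2d[2] has length 4. The slice m2d[2][1:3] selects indices [1, 2] (1->16, 2->2), giving [16, 2].

[16, 2]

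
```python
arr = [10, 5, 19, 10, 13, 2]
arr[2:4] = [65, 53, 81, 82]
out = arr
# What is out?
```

arr starts as [10, 5, 19, 10, 13, 2] (length 6). The slice arr[2:4] covers indices [2, 3] with values [19, 10]. Replacing that slice with [65, 53, 81, 82] (different length) produces [10, 5, 65, 53, 81, 82, 13, 2].

[10, 5, 65, 53, 81, 82, 13, 2]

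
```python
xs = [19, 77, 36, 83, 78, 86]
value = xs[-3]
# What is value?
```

xs has length 6. Negative index -3 maps to positive index 6 + (-3) = 3. xs[3] = 83.

83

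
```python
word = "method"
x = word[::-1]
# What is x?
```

word has length 6. The slice word[::-1] selects indices [5, 4, 3, 2, 1, 0] (5->'d', 4->'o', 3->'h', 2->'t', 1->'e', 0->'m'), giving 'dohtem'.

'dohtem'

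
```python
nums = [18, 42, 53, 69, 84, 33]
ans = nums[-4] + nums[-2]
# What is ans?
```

nums has length 6. Negative index -4 maps to positive index 6 + (-4) = 2. nums[2] = 53.
nums has length 6. Negative index -2 maps to positive index 6 + (-2) = 4. nums[4] = 84.
Sum: 53 + 84 = 137.

137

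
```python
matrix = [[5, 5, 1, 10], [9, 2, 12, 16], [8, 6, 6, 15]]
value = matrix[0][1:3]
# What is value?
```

matrix[0] = [5, 5, 1, 10]. matrix[0] has length 4. The slice matrix[0][1:3] selects indices [1, 2] (1->5, 2->1), giving [5, 1].

[5, 1]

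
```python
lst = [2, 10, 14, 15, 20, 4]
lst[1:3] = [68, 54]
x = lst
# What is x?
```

lst starts as [2, 10, 14, 15, 20, 4] (length 6). The slice lst[1:3] covers indices [1, 2] with values [10, 14]. Replacing that slice with [68, 54] (same length) produces [2, 68, 54, 15, 20, 4].

[2, 68, 54, 15, 20, 4]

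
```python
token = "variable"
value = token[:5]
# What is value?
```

token has length 8. The slice token[:5] selects indices [0, 1, 2, 3, 4] (0->'v', 1->'a', 2->'r', 3->'i', 4->'a'), giving 'varia'.

'varia'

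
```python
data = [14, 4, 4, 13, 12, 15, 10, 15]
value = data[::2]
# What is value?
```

data has length 8. The slice data[::2] selects indices [0, 2, 4, 6] (0->14, 2->4, 4->12, 6->10), giving [14, 4, 12, 10].

[14, 4, 12, 10]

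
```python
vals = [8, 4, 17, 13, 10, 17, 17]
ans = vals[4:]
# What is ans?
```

vals has length 7. The slice vals[4:] selects indices [4, 5, 6] (4->10, 5->17, 6->17), giving [10, 17, 17].

[10, 17, 17]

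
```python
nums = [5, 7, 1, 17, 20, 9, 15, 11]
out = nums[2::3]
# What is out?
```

nums has length 8. The slice nums[2::3] selects indices [2, 5] (2->1, 5->9), giving [1, 9].

[1, 9]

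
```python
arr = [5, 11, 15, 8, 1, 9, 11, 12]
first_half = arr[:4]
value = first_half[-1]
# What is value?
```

arr has length 8. The slice arr[:4] selects indices [0, 1, 2, 3] (0->5, 1->11, 2->15, 3->8), giving [5, 11, 15, 8]. So first_half = [5, 11, 15, 8]. Then first_half[-1] = 8.

8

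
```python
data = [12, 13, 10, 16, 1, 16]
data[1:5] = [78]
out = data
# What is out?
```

data starts as [12, 13, 10, 16, 1, 16] (length 6). The slice data[1:5] covers indices [1, 2, 3, 4] with values [13, 10, 16, 1]. Replacing that slice with [78] (different length) produces [12, 78, 16].

[12, 78, 16]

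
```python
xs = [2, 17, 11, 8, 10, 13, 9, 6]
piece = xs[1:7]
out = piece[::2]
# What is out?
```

xs has length 8. The slice xs[1:7] selects indices [1, 2, 3, 4, 5, 6] (1->17, 2->11, 3->8, 4->10, 5->13, 6->9), giving [17, 11, 8, 10, 13, 9]. So piece = [17, 11, 8, 10, 13, 9]. piece has length 6. The slice piece[::2] selects indices [0, 2, 4] (0->17, 2->8, 4->13), giving [17, 8, 13].

[17, 8, 13]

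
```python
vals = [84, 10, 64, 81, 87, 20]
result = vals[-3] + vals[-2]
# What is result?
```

vals has length 6. Negative index -3 maps to positive index 6 + (-3) = 3. vals[3] = 81.
vals has length 6. Negative index -2 maps to positive index 6 + (-2) = 4. vals[4] = 87.
Sum: 81 + 87 = 168.

168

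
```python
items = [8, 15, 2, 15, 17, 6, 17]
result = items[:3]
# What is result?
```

items has length 7. The slice items[:3] selects indices [0, 1, 2] (0->8, 1->15, 2->2), giving [8, 15, 2].

[8, 15, 2]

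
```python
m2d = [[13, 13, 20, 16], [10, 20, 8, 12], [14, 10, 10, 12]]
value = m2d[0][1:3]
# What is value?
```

m2d[0] = [13, 13, 20, 16]. m2d[0] has length 4. The slice m2d[0][1:3] selects indices [1, 2] (1->13, 2->20), giving [13, 20].

[13, 20]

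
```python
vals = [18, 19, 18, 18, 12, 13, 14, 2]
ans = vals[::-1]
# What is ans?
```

vals has length 8. The slice vals[::-1] selects indices [7, 6, 5, 4, 3, 2, 1, 0] (7->2, 6->14, 5->13, 4->12, 3->18, 2->18, 1->19, 0->18), giving [2, 14, 13, 12, 18, 18, 19, 18].

[2, 14, 13, 12, 18, 18, 19, 18]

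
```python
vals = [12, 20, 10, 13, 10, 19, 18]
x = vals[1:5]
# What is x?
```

vals has length 7. The slice vals[1:5] selects indices [1, 2, 3, 4] (1->20, 2->10, 3->13, 4->10), giving [20, 10, 13, 10].

[20, 10, 13, 10]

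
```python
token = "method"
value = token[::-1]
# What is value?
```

token has length 6. The slice token[::-1] selects indices [5, 4, 3, 2, 1, 0] (5->'d', 4->'o', 3->'h', 2->'t', 1->'e', 0->'m'), giving 'dohtem'.

'dohtem'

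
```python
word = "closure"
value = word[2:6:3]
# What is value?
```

word has length 7. The slice word[2:6:3] selects indices [2, 5] (2->'o', 5->'r'), giving 'or'.

'or'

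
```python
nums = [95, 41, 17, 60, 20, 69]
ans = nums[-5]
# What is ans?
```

nums has length 6. Negative index -5 maps to positive index 6 + (-5) = 1. nums[1] = 41.

41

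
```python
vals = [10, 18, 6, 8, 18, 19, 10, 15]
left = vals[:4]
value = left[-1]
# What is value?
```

vals has length 8. The slice vals[:4] selects indices [0, 1, 2, 3] (0->10, 1->18, 2->6, 3->8), giving [10, 18, 6, 8]. So left = [10, 18, 6, 8]. Then left[-1] = 8.

8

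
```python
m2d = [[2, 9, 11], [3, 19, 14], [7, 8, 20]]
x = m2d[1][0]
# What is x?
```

m2d[1] = [3, 19, 14]. Taking column 0 of that row yields 3.

3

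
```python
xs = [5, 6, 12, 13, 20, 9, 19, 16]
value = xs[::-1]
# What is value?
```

xs has length 8. The slice xs[::-1] selects indices [7, 6, 5, 4, 3, 2, 1, 0] (7->16, 6->19, 5->9, 4->20, 3->13, 2->12, 1->6, 0->5), giving [16, 19, 9, 20, 13, 12, 6, 5].

[16, 19, 9, 20, 13, 12, 6, 5]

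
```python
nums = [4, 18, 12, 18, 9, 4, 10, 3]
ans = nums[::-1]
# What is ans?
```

nums has length 8. The slice nums[::-1] selects indices [7, 6, 5, 4, 3, 2, 1, 0] (7->3, 6->10, 5->4, 4->9, 3->18, 2->12, 1->18, 0->4), giving [3, 10, 4, 9, 18, 12, 18, 4].

[3, 10, 4, 9, 18, 12, 18, 4]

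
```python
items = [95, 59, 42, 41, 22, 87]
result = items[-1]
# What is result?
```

items has length 6. Negative index -1 maps to positive index 6 + (-1) = 5. items[5] = 87.

87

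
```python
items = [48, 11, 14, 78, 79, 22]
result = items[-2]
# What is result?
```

items has length 6. Negative index -2 maps to positive index 6 + (-2) = 4. items[4] = 79.

79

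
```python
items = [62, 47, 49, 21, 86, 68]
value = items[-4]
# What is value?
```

items has length 6. Negative index -4 maps to positive index 6 + (-4) = 2. items[2] = 49.

49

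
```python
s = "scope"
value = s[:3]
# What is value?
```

s has length 5. The slice s[:3] selects indices [0, 1, 2] (0->'s', 1->'c', 2->'o'), giving 'sco'.

'sco'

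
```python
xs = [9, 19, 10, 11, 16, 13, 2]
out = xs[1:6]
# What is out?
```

xs has length 7. The slice xs[1:6] selects indices [1, 2, 3, 4, 5] (1->19, 2->10, 3->11, 4->16, 5->13), giving [19, 10, 11, 16, 13].

[19, 10, 11, 16, 13]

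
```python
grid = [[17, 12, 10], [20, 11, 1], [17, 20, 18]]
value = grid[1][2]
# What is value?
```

grid[1] = [20, 11, 1]. Taking column 2 of that row yields 1.

1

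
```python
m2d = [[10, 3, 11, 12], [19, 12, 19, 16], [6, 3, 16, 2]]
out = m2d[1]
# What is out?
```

m2d has 3 rows. Row 1 is [19, 12, 19, 16].

[19, 12, 19, 16]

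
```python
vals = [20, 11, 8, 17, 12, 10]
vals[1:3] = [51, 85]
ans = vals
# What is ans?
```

vals starts as [20, 11, 8, 17, 12, 10] (length 6). The slice vals[1:3] covers indices [1, 2] with values [11, 8]. Replacing that slice with [51, 85] (same length) produces [20, 51, 85, 17, 12, 10].

[20, 51, 85, 17, 12, 10]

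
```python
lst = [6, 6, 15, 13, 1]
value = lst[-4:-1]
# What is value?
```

lst has length 5. The slice lst[-4:-1] selects indices [1, 2, 3] (1->6, 2->15, 3->13), giving [6, 15, 13].

[6, 15, 13]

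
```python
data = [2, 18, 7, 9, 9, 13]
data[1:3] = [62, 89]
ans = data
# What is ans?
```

data starts as [2, 18, 7, 9, 9, 13] (length 6). The slice data[1:3] covers indices [1, 2] with values [18, 7]. Replacing that slice with [62, 89] (same length) produces [2, 62, 89, 9, 9, 13].

[2, 62, 89, 9, 9, 13]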